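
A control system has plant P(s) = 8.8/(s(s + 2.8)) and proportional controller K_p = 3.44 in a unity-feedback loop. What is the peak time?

T_p = 0.59 s

The closed-loop denominator s² + 2.8s + 30.27 gives ω_n = √30.27 = 5.502 and ζ = 2.8/(2ω_n) = 0.2545.
Damped frequency ω_d = ω_n√(1−ζ²) = 5.321 rad/s, so peak time T_p = π/ω_d = 0.59 s.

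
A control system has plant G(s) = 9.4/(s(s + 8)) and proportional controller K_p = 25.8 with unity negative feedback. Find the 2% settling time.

The closed-loop denominator s² + 8s + 242.5 gives ω_n = √242.5 = 15.57 and ζ = 8/(2ω_n) = 0.2569.
2% settling time T_s ≈ 4/(ζω_n) = 4/4 = 1 s.

T_s ≈ 1 s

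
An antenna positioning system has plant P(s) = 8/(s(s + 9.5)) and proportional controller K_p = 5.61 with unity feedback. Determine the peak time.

T_p = 0.665 s

From 1 + K_pP(s) = 0: s² + 9.5s + 44.88 = 0 ⇒ ω_n = 6.699, ζ = 0.709.
Damped frequency ω_d = ω_n√(1−ζ²) = 4.724 rad/s, so peak time T_p = π/ω_d = 0.665 s.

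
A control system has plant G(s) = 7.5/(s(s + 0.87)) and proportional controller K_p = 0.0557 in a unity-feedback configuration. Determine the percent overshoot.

The closed-loop denominator s² + 0.87s + 0.4178 gives ω_n = √0.4178 = 0.6463 and ζ = 0.87/(2ω_n) = 0.673.
%OS = 100·exp(−πζ/√(1−ζ²)) = 100·exp(−π·0.673/√0.547) = 5.73%.

5.73%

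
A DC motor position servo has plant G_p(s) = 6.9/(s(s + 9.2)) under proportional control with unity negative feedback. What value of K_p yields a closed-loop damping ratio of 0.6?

Closed-loop characteristic equation: s² + 9.2s + K_p·6.9 = 0.
So ω_n = √(6.9K_p) and 2ζω_n = 9.2, giving ζ = 9.2/(2√(6.9K_p)).
Setting ζ = 0.6: √(6.9K_p) = 9.2/(2·0.6) = 7.667, so K_p = 58.78/6.9 = 8.52.

K_p = 8.52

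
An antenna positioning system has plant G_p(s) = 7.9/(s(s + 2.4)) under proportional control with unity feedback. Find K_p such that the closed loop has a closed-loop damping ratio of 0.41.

K_p = 1.08

Closed-loop characteristic equation: s² + 2.4s + K_p·7.9 = 0.
So ω_n = √(7.9K_p) and 2ζω_n = 2.4, giving ζ = 2.4/(2√(7.9K_p)).
Setting ζ = 0.41: √(7.9K_p) = 2.4/(2·0.41) = 2.927, so K_p = 8.566/7.9 = 1.08.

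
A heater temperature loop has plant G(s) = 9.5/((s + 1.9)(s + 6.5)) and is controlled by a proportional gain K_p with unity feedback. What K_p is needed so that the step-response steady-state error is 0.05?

For a type-0 loop with proportional control, e_ss = 1/(1 + K_p·G(0)).
G(0) = 0.7692. Require 1/(1 + K_p·0.7692) = 0.05, so 1 + 0.7692·K_p = 20.
K_p = (20 − 1)/0.7692 = 24.7.

K_p = 24.7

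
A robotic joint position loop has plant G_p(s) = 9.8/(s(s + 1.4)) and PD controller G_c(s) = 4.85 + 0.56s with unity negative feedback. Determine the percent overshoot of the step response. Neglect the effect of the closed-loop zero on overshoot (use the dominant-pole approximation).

16.3%

Forward path: (4.85 + 0.56s)·9.8/(s(s+1.4)). The closed-loop characteristic equation is s² + (1.4 + 9.8·0.56)s + 9.8·4.85 = 0.
That is s² + 6.888s + 47.53 = 0, so ω_n = 6.894 rad/s and ζ = 6.888/(2·6.894) = 0.4996.
%OS = 100·exp(−πζ/√(1−ζ²)) = 16.3%.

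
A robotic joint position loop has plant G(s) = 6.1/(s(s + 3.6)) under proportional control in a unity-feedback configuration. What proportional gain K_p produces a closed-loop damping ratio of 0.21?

Closed-loop characteristic equation: s² + 3.6s + K_p·6.1 = 0.
So ω_n = √(6.1K_p) and 2ζω_n = 3.6, giving ζ = 3.6/(2√(6.1K_p)).
Setting ζ = 0.21: √(6.1K_p) = 3.6/(2·0.21) = 8.571, so K_p = 73.47/6.1 = 12.

K_p = 12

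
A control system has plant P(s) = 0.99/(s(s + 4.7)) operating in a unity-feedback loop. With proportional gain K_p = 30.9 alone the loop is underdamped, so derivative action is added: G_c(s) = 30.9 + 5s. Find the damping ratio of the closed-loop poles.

Forward path: (30.9 + 5s)·0.99/(s(s+4.7)). The closed-loop characteristic equation is s² + (4.7 + 0.99·5)s + 0.99·30.9 = 0.
That is s² + 9.65s + 30.59 = 0, so ω_n = 5.531 rad/s and ζ = 9.65/(2·5.531) = 0.8724.

ζ = 0.872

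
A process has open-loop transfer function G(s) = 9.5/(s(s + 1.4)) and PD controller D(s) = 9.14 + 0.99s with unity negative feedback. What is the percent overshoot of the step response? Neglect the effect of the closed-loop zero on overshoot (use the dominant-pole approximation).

Forward path: (9.14 + 0.99s)·9.5/(s(s+1.4)). The closed-loop characteristic equation is s² + (1.4 + 9.5·0.99)s + 9.5·9.14 = 0.
That is s² + 10.8s + 86.83 = 0, so ω_n = 9.318 rad/s and ζ = 10.8/(2·9.318) = 0.5798.
%OS = 100·exp(−πζ/√(1−ζ²)) = 10.7%.

10.7%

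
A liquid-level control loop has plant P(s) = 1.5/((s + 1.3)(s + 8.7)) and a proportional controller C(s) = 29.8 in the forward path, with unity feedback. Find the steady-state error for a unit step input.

The loop is type 0. Static position error constant K_pos = C(0)·P(0) = 29.8·0.1326 = 3.952.
Steady-state error to a unit step: e_ss = 1/(1+K_pos) = 1/4.952 = 0.202.

0.202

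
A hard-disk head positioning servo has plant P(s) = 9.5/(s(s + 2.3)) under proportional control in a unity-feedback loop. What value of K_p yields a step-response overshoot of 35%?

K_p = 1.39

From %OS = 100·exp(−πζ/√(1−ζ²)) = 35%, ζ = −ln(0.35)/√(π²+ln²(0.35)) = 0.3169.
Characteristic equation s² + 2.3s + 9.5K_p = 0 gives ζ = 2.3/(2√(9.5K_p)).
Setting ζ = 0.3169: √(9.5K_p) = 2.3/(2·0.3169) = 3.628, so K_p = 13.17/9.5 = 1.39.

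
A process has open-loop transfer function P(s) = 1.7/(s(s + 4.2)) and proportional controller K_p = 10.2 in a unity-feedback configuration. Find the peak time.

Closed-loop characteristic equation: s² + 4.2s + 17.34 = 0, so ω_n = 4.164 rad/s and ζ = 4.2/(2·4.164) = 0.5043.
Damped frequency ω_d = ω_n√(1−ζ²) = 3.596 rad/s, so peak time T_p = π/ω_d = 0.874 s.

T_p = 0.874 s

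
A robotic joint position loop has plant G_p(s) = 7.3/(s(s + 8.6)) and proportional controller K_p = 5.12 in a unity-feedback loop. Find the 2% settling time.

T_s ≈ 0.93 s

The closed-loop denominator s² + 8.6s + 37.38 gives ω_n = √37.38 = 6.114 and ζ = 8.6/(2ω_n) = 0.7034.
2% settling time T_s ≈ 4/(ζω_n) = 4/4.3 = 0.93 s.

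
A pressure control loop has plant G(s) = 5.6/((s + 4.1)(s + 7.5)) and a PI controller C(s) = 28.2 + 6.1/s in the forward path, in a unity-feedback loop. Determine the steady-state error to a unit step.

The open loop C(s)G(s) has a pole at the origin (type 1), so the static position error constant is infinite and e_ss = 1/(1+∞) = 0.

0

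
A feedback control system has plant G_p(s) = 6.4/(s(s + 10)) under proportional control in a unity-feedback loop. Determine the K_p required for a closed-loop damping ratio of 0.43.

Closed-loop characteristic equation: s² + 10s + K_p·6.4 = 0.
So ω_n = √(6.4K_p) and 2ζω_n = 10, giving ζ = 10/(2√(6.4K_p)).
Setting ζ = 0.43: √(6.4K_p) = 10/(2·0.43) = 11.63, so K_p = 135.2/6.4 = 21.1.

K_p = 21.1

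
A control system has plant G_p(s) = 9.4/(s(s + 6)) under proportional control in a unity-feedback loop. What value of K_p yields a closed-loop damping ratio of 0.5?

Closed-loop characteristic equation: s² + 6s + K_p·9.4 = 0.
So ω_n = √(9.4K_p) and 2ζω_n = 6, giving ζ = 6/(2√(9.4K_p)).
Setting ζ = 0.5: √(9.4K_p) = 6/(2·0.5) = 6, so K_p = 36/9.4 = 3.83.

K_p = 3.83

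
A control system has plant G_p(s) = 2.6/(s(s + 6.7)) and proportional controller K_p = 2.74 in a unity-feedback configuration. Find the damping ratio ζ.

With unity feedback the closed-loop characteristic equation is s² + 6.7s + 2.74·2.6 = s² + 6.7s + 7.124 = 0.
Matching s² + 2ζω_n s + ω_n²: ω_n = √7.124 = 2.669 rad/s and 2ζω_n = 6.7, so ζ = 6.7/(2·2.669) = 1.26.

ζ = 1.26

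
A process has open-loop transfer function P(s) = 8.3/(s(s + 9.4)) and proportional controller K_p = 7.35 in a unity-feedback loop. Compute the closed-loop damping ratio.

ζ = 0.602

1 + K_p·P(s) = 0 gives s² + 9.4s + 61.01 = 0.
So ω_n² = 61.01 ⇒ ω_n = 7.811 rad/s, and ζ = 9.4/(2ω_n) = 0.602.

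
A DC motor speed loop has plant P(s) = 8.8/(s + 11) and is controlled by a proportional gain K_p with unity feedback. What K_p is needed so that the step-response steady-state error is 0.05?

The loop is type 0, so e_ss(step) = 1/(1 + K_pos) with K_pos = K_p·P(0).
P(0) = 0.8. Require 1/(1 + K_p·0.8) = 0.05, so 1 + 0.8·K_p = 20.
K_p = (20 − 1)/0.8 = 23.8.

K_p = 23.8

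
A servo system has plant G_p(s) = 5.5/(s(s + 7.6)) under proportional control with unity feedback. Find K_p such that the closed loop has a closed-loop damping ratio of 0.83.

Closed-loop characteristic equation: s² + 7.6s + K_p·5.5 = 0.
So ω_n = √(5.5K_p) and 2ζω_n = 7.6, giving ζ = 7.6/(2√(5.5K_p)).
Setting ζ = 0.83: √(5.5K_p) = 7.6/(2·0.83) = 4.578, so K_p = 20.96/5.5 = 3.81.

K_p = 3.81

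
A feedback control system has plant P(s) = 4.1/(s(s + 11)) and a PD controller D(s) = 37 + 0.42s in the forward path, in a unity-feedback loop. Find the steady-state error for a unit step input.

0

The open loop D(s)P(s) has a pole at the origin (type 1), so the static position error constant is infinite and e_ss = 1/(1+∞) = 0.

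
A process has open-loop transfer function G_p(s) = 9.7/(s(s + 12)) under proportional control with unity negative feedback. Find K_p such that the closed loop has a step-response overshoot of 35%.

K_p = 36.9

From %OS = 100·exp(−πζ/√(1−ζ²)) = 35%, ζ = −ln(0.35)/√(π²+ln²(0.35)) = 0.3169.
Characteristic equation s² + 12s + 9.7K_p = 0 gives ζ = 12/(2√(9.7K_p)).
Setting ζ = 0.3169: √(9.7K_p) = 12/(2·0.3169) = 18.93, so K_p = 358.4/9.7 = 36.9.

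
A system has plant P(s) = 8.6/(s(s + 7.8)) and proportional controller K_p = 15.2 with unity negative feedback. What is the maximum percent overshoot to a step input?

32%

From 1 + K_pP(s) = 0: s² + 7.8s + 130.7 = 0 ⇒ ω_n = 11.43, ζ = 0.3411.
%OS = 100·exp(−πζ/√(1−ζ²)) = 100·exp(−π·0.3411/√0.8836) = 32%.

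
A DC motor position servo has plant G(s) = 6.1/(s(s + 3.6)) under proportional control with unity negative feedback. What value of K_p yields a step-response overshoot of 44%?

K_p = 8.31

From %OS = 100·exp(−πζ/√(1−ζ²)) = 44%, ζ = −ln(0.44)/√(π²+ln²(0.44)) = 0.2528.
Characteristic equation s² + 3.6s + 6.1K_p = 0 gives ζ = 3.6/(2√(6.1K_p)).
Setting ζ = 0.2528: √(6.1K_p) = 3.6/(2·0.2528) = 7.119, so K_p = 50.68/6.1 = 8.31.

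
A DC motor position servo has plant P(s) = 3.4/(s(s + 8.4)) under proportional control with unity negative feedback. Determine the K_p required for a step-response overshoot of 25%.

K_p = 31.8

From %OS = 100·exp(−πζ/√(1−ζ²)) = 25%, ζ = −ln(0.25)/√(π²+ln²(0.25)) = 0.4037.
Characteristic equation s² + 8.4s + 3.4K_p = 0 gives ζ = 8.4/(2√(3.4K_p)).
Setting ζ = 0.4037: √(3.4K_p) = 8.4/(2·0.4037) = 10.4, so K_p = 108.2/3.4 = 31.8.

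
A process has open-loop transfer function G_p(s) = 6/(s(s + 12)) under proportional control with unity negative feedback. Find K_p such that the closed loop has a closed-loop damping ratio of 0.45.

K_p = 29.6

Closed-loop characteristic equation: s² + 12s + K_p·6 = 0.
So ω_n = √(6K_p) and 2ζω_n = 12, giving ζ = 12/(2√(6K_p)).
Setting ζ = 0.45: √(6K_p) = 12/(2·0.45) = 13.33, so K_p = 177.8/6 = 29.6.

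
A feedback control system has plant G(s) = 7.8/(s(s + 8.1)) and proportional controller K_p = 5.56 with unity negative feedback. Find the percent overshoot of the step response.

Closed-loop characteristic equation: s² + 8.1s + 43.37 = 0, so ω_n = 6.585 rad/s and ζ = 8.1/(2·6.585) = 0.615.
%OS = 100·exp(−πζ/√(1−ζ²)) = 100·exp(−π·0.615/√0.6218) = 8.63%.

8.63%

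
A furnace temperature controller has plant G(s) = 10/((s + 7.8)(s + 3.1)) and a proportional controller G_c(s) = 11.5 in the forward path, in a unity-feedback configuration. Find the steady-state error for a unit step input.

0.174

The loop is type 0. Static position error constant K_pos = G_c(0)·G(0) = 11.5·0.4136 = 4.756.
Steady-state error to a unit step: e_ss = 1/(1+K_pos) = 1/5.756 = 0.174.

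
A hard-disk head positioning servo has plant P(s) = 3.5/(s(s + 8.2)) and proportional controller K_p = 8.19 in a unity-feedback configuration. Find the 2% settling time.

T_s ≈ 0.976 s

From 1 + K_pP(s) = 0: s² + 8.2s + 28.66 = 0 ⇒ ω_n = 5.354, ζ = 0.7658.
2% settling time T_s ≈ 4/(ζω_n) = 4/4.1 = 0.976 s.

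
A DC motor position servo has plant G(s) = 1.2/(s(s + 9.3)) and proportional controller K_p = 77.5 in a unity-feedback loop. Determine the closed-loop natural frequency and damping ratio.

ω_n = 9.64 rad/s, ζ = 0.482

1 + K_p·G(s) = 0 gives s² + 9.3s + 93 = 0.
Matching s² + 2ζω_n s + ω_n²: ω_n = √93 = 9.644 rad/s and 2ζω_n = 9.3, so ζ = 9.3/(2·9.644) = 0.482.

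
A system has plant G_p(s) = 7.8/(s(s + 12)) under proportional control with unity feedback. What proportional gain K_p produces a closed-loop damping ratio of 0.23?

Closed-loop characteristic equation: s² + 12s + K_p·7.8 = 0.
So ω_n = √(7.8K_p) and 2ζω_n = 12, giving ζ = 12/(2√(7.8K_p)).
Setting ζ = 0.23: √(7.8K_p) = 12/(2·0.23) = 26.09, so K_p = 680.5/7.8 = 87.2.

K_p = 87.2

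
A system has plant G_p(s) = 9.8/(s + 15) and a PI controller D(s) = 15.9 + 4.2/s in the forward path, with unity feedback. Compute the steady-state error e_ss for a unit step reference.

The open loop D(s)G_p(s) has a pole at the origin (type 1), so the static position error constant is infinite and e_ss = 1/(1+∞) = 0.

0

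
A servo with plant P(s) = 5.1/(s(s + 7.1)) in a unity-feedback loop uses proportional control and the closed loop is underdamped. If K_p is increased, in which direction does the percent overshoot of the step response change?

Characteristic equation s² + 7.1s + K_p·5.1 = 0: raising K_p raises ω_n while 2ζω_n = 7.1 is fixed, so ζ falls and overshoot grows.

increase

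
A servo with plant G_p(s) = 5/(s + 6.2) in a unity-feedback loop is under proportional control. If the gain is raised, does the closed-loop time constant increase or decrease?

decrease

Closed-loop pole is at s = −(6.2+K_p·5); larger K_p moves it further left, so τ = 1/(6.2+K_p·5) decreases.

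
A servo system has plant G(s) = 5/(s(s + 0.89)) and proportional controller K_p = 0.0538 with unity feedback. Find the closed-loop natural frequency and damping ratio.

1 + K_p·G(s) = 0 gives s² + 0.89s + 0.269 = 0.
So ω_n² = 0.269 ⇒ ω_n = 0.5187 rad/s, and ζ = 0.89/(2ω_n) = 0.858.

ω_n = 0.519 rad/s, ζ = 0.858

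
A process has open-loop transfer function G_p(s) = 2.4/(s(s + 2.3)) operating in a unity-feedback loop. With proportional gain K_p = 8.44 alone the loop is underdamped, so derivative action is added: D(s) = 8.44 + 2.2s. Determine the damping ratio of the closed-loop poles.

Forward path: (8.44 + 2.2s)·2.4/(s(s+2.3)). The closed-loop characteristic equation is s² + (2.3 + 2.4·2.2)s + 2.4·8.44 = 0.
That is s² + 7.58s + 20.26 = 0, so ω_n = 4.501 rad/s and ζ = 7.58/(2·4.501) = 0.8421.

ζ = 0.842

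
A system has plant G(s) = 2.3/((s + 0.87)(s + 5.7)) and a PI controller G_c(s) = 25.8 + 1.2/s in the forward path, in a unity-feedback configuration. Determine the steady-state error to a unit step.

0

The open loop G_c(s)G(s) has a pole at the origin (type 1), so the static position error constant is infinite and e_ss = 1/(1+∞) = 0.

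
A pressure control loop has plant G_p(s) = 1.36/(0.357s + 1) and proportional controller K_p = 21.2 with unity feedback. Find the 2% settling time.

Closed loop: T(s) = K_p·G_p/(1+K_p·G_p) = 28.83/(0.357s + 1 + 28.83), with pole at s = −(1 + 28.83)/0.357 = −83.56.
τ = 1/83.56 = 0.01197 s, so 2% settling time ≈ 4τ = 0.0479 s.

T_s ≈ 0.0479 s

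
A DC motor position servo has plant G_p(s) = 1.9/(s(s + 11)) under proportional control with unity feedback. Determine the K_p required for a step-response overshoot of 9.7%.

From %OS = 100·exp(−πζ/√(1−ζ²)) = 9.7%, ζ = −ln(0.097)/√(π²+ln²(0.097)) = 0.5962.
Characteristic equation s² + 11s + 1.9K_p = 0 gives ζ = 11/(2√(1.9K_p)).
Setting ζ = 0.5962: √(1.9K_p) = 11/(2·0.5962) = 9.225, so K_p = 85.1/1.9 = 44.8.

K_p = 44.8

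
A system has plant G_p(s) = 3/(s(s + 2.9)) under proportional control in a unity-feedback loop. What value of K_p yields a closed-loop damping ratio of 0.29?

K_p = 8.33

Closed-loop characteristic equation: s² + 2.9s + K_p·3 = 0.
So ω_n = √(3K_p) and 2ζω_n = 2.9, giving ζ = 2.9/(2√(3K_p)).
Setting ζ = 0.29: √(3K_p) = 2.9/(2·0.29) = 5, so K_p = 25/3 = 8.33.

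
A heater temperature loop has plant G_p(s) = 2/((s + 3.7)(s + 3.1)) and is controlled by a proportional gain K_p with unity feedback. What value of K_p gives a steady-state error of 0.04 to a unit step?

K_p = 138

For a type-0 loop with proportional control, e_ss = 1/(1 + K_p·G_p(0)).
G_p(0) = 0.1744. Require 1/(1 + K_p·0.1744) = 0.04, so 1 + 0.1744·K_p = 25.
K_p = (25 − 1)/0.1744 = 138.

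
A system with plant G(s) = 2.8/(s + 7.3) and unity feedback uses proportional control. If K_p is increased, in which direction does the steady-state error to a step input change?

decrease

The position error constant K_pos = K_p·G(0) grows with K_p, and e_ss = 1/(1+K_pos) falls.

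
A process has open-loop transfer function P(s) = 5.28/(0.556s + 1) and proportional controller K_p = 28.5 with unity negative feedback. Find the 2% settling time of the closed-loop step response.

Closed loop: T(s) = K_p·P/(1+K_p·P) = 150.5/(0.556s + 1 + 150.5), with pole at s = −(1 + 150.5)/0.556 = −272.4.
τ = 1/272.4 = 0.00367 s, so 2% settling time ≈ 4τ = 0.0147 s.

T_s ≈ 0.0147 s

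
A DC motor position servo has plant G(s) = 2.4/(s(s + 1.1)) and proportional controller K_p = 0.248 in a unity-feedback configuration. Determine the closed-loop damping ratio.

ζ = 0.713

The closed-loop denominator is s(s+1.1) + 0.248·2.4 = s² + 1.1s + 0.5952.
Matching s² + 2ζω_n s + ω_n²: ω_n = √0.5952 = 0.7715 rad/s and 2ζω_n = 1.1, so ζ = 1.1/(2·0.7715) = 0.713.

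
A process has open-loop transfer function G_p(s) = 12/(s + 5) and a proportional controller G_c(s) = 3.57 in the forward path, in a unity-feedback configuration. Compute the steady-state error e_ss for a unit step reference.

The loop is type 0. Static position error constant K_pos = G_c(0)·G_p(0) = 3.57·2.4 = 8.568.
Steady-state error to a unit step: e_ss = 1/(1+K_pos) = 1/9.568 = 0.105.

0.105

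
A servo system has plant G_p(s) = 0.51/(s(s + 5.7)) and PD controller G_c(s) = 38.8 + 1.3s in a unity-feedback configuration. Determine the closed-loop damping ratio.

Forward path: (38.8 + 1.3s)·0.51/(s(s+5.7)). The closed-loop characteristic equation is s² + (5.7 + 0.51·1.3)s + 0.51·38.8 = 0.
That is s² + 6.363s + 19.79 = 0, so ω_n = 4.448 rad/s and ζ = 6.363/(2·4.448) = 0.7152.

ζ = 0.715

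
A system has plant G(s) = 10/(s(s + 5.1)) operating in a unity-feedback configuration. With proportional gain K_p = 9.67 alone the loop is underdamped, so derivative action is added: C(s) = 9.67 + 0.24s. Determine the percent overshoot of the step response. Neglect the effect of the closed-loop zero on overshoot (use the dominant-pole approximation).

Forward path: (9.67 + 0.24s)·10/(s(s+5.1)). The closed-loop characteristic equation is s² + (5.1 + 10·0.24)s + 10·9.67 = 0.
That is s² + 7.5s + 96.7 = 0, so ω_n = 9.834 rad/s and ζ = 7.5/(2·9.834) = 0.3813.
%OS = 100·exp(−πζ/√(1−ζ²)) = 27.4%.

27.4%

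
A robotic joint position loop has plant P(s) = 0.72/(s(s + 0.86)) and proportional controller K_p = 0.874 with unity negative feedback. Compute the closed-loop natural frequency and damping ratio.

ω_n = 0.793 rad/s, ζ = 0.542

With unity feedback the closed-loop characteristic equation is s² + 0.86s + 0.874·0.72 = s² + 0.86s + 0.6293 = 0.
Matching s² + 2ζω_n s + ω_n²: ω_n = √0.6293 = 0.7933 rad/s and 2ζω_n = 0.86, so ζ = 0.86/(2·0.7933) = 0.542.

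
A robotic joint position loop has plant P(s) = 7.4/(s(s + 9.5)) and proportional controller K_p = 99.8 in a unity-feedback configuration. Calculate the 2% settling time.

Closed-loop characteristic equation: s² + 9.5s + 738.5 = 0, so ω_n = 27.18 rad/s and ζ = 9.5/(2·27.18) = 0.1748.
2% settling time T_s ≈ 4/(ζω_n) = 4/4.75 = 0.842 s.

T_s ≈ 0.842 s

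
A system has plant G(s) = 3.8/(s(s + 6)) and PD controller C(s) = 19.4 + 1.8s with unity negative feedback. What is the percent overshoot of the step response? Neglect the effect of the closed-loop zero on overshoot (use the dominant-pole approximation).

2.91%

Forward path: (19.4 + 1.8s)·3.8/(s(s+6)). The closed-loop characteristic equation is s² + (6 + 3.8·1.8)s + 3.8·19.4 = 0.
That is s² + 12.84s + 73.72 = 0, so ω_n = 8.586 rad/s and ζ = 12.84/(2·8.586) = 0.7477.
%OS = 100·exp(−πζ/√(1−ζ²)) = 2.91%.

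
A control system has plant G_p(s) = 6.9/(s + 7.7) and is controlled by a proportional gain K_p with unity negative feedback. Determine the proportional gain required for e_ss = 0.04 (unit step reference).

Steady-state error for a unit step on this type-0 loop is 1/(1 + K_p·G_p(0)).
G_p(0) = 0.8961. Require 1/(1 + K_p·0.8961) = 0.04, so 1 + 0.8961·K_p = 25.
K_p = (25 − 1)/0.8961 = 26.8.

K_p = 26.8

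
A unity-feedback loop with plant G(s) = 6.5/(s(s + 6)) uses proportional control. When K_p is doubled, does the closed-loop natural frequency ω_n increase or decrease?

ω_n = √(6.5·K_p), which grows with K_p.

increase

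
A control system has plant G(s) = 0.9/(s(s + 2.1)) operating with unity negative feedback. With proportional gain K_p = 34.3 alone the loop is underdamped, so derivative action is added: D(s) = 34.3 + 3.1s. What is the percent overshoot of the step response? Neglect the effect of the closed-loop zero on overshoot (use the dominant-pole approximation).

21.4%

Forward path: (34.3 + 3.1s)·0.9/(s(s+2.1)). The closed-loop characteristic equation is s² + (2.1 + 0.9·3.1)s + 0.9·34.3 = 0.
That is s² + 4.89s + 30.87 = 0, so ω_n = 5.556 rad/s and ζ = 4.89/(2·5.556) = 0.4401.
%OS = 100·exp(−πζ/√(1−ζ²)) = 21.4%.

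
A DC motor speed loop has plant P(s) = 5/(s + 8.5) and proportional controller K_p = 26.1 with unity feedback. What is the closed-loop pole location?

s = -139

Closed-loop transfer function: T(s) = K_p·P(s)/(1 + K_p·P(s)) = 130.5/(s + 8.5 + 130.5) = 130.5/(s + 139).
The closed-loop pole is at s = −139.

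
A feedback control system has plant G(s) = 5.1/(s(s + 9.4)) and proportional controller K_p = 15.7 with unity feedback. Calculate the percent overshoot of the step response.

Closed-loop characteristic equation: s² + 9.4s + 80.07 = 0, so ω_n = 8.948 rad/s and ζ = 9.4/(2·8.948) = 0.5252.
%OS = 100·exp(−πζ/√(1−ζ²)) = 100·exp(−π·0.5252/√0.7241) = 14.4%.

14.4%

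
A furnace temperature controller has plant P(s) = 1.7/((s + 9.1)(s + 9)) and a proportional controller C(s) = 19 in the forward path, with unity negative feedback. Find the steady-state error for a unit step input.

0.717

The loop is type 0. Static position error constant K_pos = C(0)·P(0) = 19·0.02076 = 0.3944.
Steady-state error to a unit step: e_ss = 1/(1+K_pos) = 1/1.394 = 0.717.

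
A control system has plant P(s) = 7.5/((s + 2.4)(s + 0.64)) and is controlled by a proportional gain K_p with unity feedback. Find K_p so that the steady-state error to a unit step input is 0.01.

K_p = 20.3

The loop is type 0, so e_ss(step) = 1/(1 + K_pos) with K_pos = K_p·P(0).
P(0) = 4.883. Require 1/(1 + K_p·4.883) = 0.01, so 1 + 4.883·K_p = 100.
K_p = (100 − 1)/4.883 = 20.3.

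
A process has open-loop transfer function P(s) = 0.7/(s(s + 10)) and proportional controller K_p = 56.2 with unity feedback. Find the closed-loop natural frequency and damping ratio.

With unity feedback the closed-loop characteristic equation is s² + 10s + 56.2·0.7 = s² + 10s + 39.34 = 0.
Matching s² + 2ζω_n s + ω_n²: ω_n = √39.34 = 6.272 rad/s and 2ζω_n = 10, so ζ = 10/(2·6.272) = 0.797.

ω_n = 6.27 rad/s, ζ = 0.797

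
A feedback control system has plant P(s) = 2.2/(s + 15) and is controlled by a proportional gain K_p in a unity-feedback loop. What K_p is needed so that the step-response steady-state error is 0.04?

K_p = 164

Steady-state error for a unit step on this type-0 loop is 1/(1 + K_p·P(0)).
P(0) = 0.1467. Require 1/(1 + K_p·0.1467) = 0.04, so 1 + 0.1467·K_p = 25.
K_p = (25 − 1)/0.1467 = 164.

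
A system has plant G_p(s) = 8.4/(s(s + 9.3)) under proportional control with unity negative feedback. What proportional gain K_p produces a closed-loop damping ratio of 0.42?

Closed-loop characteristic equation: s² + 9.3s + K_p·8.4 = 0.
So ω_n = √(8.4K_p) and 2ζω_n = 9.3, giving ζ = 9.3/(2√(8.4K_p)).
Setting ζ = 0.42: √(8.4K_p) = 9.3/(2·0.42) = 11.07, so K_p = 122.6/8.4 = 14.6.

K_p = 14.6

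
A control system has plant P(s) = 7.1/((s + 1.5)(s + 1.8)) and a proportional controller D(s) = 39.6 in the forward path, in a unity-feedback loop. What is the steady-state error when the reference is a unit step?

0.00951

The loop is type 0. Static position error constant K_pos = D(0)·P(0) = 39.6·2.63 = 104.1.
Steady-state error to a unit step: e_ss = 1/(1+K_pos) = 1/105.1 = 0.00951.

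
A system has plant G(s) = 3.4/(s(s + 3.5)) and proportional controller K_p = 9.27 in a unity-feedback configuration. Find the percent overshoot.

35.7%

Closed-loop characteristic equation: s² + 3.5s + 31.52 = 0, so ω_n = 5.614 rad/s and ζ = 3.5/(2·5.614) = 0.3117.
%OS = 100·exp(−πζ/√(1−ζ²)) = 100·exp(−π·0.3117/√0.9028) = 35.7%.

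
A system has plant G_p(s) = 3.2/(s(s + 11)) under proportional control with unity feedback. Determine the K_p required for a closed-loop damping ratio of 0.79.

K_p = 15.1

Closed-loop characteristic equation: s² + 11s + K_p·3.2 = 0.
So ω_n = √(3.2K_p) and 2ζω_n = 11, giving ζ = 11/(2√(3.2K_p)).
Setting ζ = 0.79: √(3.2K_p) = 11/(2·0.79) = 6.962, so K_p = 48.47/3.2 = 15.1.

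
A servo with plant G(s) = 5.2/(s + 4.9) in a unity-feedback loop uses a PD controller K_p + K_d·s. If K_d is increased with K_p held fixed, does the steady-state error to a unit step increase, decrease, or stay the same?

unchanged

K_d affects only the transient (the s-coefficient); the DC loop gain, and hence e_ss, depends only on K_p.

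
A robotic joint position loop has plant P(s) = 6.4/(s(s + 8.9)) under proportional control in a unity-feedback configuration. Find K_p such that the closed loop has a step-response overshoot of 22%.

K_p = 16.4

From %OS = 100·exp(−πζ/√(1−ζ²)) = 22%, ζ = −ln(0.22)/√(π²+ln²(0.22)) = 0.4342.
Characteristic equation s² + 8.9s + 6.4K_p = 0 gives ζ = 8.9/(2√(6.4K_p)).
Setting ζ = 0.4342: √(6.4K_p) = 8.9/(2·0.4342) = 10.25, so K_p = 105.1/6.4 = 16.4.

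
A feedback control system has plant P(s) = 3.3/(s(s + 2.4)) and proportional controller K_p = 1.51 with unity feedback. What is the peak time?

Closed-loop characteristic equation: s² + 2.4s + 4.983 = 0, so ω_n = 2.232 rad/s and ζ = 2.4/(2·2.232) = 0.5376.
Damped frequency ω_d = ω_n√(1−ζ²) = 1.882 rad/s, so peak time T_p = π/ω_d = 1.67 s.

T_p = 1.67 s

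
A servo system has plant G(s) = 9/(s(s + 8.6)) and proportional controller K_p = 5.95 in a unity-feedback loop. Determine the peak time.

T_p = 0.531 s

The closed-loop denominator s² + 8.6s + 53.55 gives ω_n = √53.55 = 7.318 and ζ = 8.6/(2ω_n) = 0.5876.
Damped frequency ω_d = ω_n√(1−ζ²) = 5.921 rad/s, so peak time T_p = π/ω_d = 0.531 s.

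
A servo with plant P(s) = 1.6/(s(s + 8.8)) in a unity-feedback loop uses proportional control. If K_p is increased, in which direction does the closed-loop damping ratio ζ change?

ζ = 8.8/(2√(1.6K_p)); increasing K_p raises the denominator, so ζ falls.

decrease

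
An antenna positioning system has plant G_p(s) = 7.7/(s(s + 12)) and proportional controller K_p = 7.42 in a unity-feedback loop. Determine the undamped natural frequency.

ω_n = 7.56 rad/s

1 + K_p·G_p(s) = 0 gives s² + 12s + 57.13 = 0.
So ω_n² = 57.13 ⇒ ω_n = 7.559 rad/s, and ζ = 12/(2ω_n) = 0.794.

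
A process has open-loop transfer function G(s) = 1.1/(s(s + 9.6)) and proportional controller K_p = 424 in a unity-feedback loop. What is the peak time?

From 1 + K_pG(s) = 0: s² + 9.6s + 466.4 = 0 ⇒ ω_n = 21.6, ζ = 0.2223.
Damped frequency ω_d = ω_n√(1−ζ²) = 21.06 rad/s, so peak time T_p = π/ω_d = 0.149 s.

T_p = 0.149 s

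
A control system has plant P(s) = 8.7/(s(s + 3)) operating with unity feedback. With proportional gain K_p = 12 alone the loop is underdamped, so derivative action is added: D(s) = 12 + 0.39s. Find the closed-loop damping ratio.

Forward path: (12 + 0.39s)·8.7/(s(s+3)). The closed-loop characteristic equation is s² + (3 + 8.7·0.39)s + 8.7·12 = 0.
That is s² + 6.393s + 104.4 = 0, so ω_n = 10.22 rad/s and ζ = 6.393/(2·10.22) = 0.3128.

ζ = 0.313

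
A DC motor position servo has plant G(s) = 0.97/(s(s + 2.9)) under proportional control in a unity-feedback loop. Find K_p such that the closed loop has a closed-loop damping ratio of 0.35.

Closed-loop characteristic equation: s² + 2.9s + K_p·0.97 = 0.
So ω_n = √(0.97K_p) and 2ζω_n = 2.9, giving ζ = 2.9/(2√(0.97K_p)).
Setting ζ = 0.35: √(0.97K_p) = 2.9/(2·0.35) = 4.143, so K_p = 17.16/0.97 = 17.7.

K_p = 17.7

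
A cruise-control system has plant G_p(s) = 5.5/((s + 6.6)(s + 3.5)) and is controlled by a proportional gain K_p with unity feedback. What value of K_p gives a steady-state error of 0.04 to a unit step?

K_p = 101

Steady-state error for a unit step on this type-0 loop is 1/(1 + K_p·G_p(0)).
G_p(0) = 0.2381. Require 1/(1 + K_p·0.2381) = 0.04, so 1 + 0.2381·K_p = 25.
K_p = (25 − 1)/0.2381 = 101.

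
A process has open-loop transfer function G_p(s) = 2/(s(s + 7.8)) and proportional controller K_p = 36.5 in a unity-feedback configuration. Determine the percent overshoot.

The closed-loop denominator s² + 7.8s + 73 gives ω_n = √73 = 8.544 and ζ = 7.8/(2ω_n) = 0.4565.
%OS = 100·exp(−πζ/√(1−ζ²)) = 100·exp(−π·0.4565/√0.7916) = 20%.

20%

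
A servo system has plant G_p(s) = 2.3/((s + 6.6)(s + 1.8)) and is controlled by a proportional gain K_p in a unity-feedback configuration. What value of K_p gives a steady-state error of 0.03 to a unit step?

K_p = 167

Steady-state error for a unit step on this type-0 loop is 1/(1 + K_p·G_p(0)).
G_p(0) = 0.1936. Require 1/(1 + K_p·0.1936) = 0.03, so 1 + 0.1936·K_p = 33.33.
K_p = (33.33 − 1)/0.1936 = 167.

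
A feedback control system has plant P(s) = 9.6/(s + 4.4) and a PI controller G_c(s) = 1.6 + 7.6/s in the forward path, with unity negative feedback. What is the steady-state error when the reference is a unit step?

The open loop G_c(s)P(s) has a pole at the origin (type 1), so the static position error constant is infinite and e_ss = 1/(1+∞) = 0.

0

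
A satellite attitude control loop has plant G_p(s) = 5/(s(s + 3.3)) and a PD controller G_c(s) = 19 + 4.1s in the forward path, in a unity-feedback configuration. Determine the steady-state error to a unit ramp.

The loop has one pole at the origin (type 1). Velocity error constant K_v = lim_{s→0} s·G_c(s)G_p(s) = 19·5/3.3 = 28.79.
Steady-state error to a unit ramp: e_ss = 1/K_v = 0.0347.

0.0347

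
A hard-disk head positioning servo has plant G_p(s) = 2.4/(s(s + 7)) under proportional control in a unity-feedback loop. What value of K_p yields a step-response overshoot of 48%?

K_p = 98.6

From %OS = 100·exp(−πζ/√(1−ζ²)) = 48%, ζ = −ln(0.48)/√(π²+ln²(0.48)) = 0.2275.
Characteristic equation s² + 7s + 2.4K_p = 0 gives ζ = 7/(2√(2.4K_p)).
Setting ζ = 0.2275: √(2.4K_p) = 7/(2·0.2275) = 15.38, so K_p = 236.7/2.4 = 98.6.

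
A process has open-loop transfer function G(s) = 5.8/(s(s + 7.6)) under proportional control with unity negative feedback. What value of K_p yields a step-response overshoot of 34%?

K_p = 23.6

From %OS = 100·exp(−πζ/√(1−ζ²)) = 34%, ζ = −ln(0.34)/√(π²+ln²(0.34)) = 0.3248.
Characteristic equation s² + 7.6s + 5.8K_p = 0 gives ζ = 7.6/(2√(5.8K_p)).
Setting ζ = 0.3248: √(5.8K_p) = 7.6/(2·0.3248) = 11.7, so K_p = 136.9/5.8 = 23.6.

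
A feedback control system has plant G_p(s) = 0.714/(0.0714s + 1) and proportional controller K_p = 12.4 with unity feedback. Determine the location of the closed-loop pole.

Closed loop: T(s) = K_p·G_p/(1+K_p·G_p) = 8.854/(0.0714s + 1 + 8.854), with pole at s = −(1 + 8.854)/0.0714 = −138.

s = -138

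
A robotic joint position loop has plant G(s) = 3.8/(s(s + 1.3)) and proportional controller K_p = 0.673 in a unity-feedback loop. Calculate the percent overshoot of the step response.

24.7%

The closed-loop denominator s² + 1.3s + 2.557 gives ω_n = √2.557 = 1.599 and ζ = 1.3/(2ω_n) = 0.4065.
%OS = 100·exp(−πζ/√(1−ζ²)) = 100·exp(−π·0.4065/√0.8348) = 24.7%.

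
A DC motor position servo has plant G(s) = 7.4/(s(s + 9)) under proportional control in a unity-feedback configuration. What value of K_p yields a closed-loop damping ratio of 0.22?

Closed-loop characteristic equation: s² + 9s + K_p·7.4 = 0.
So ω_n = √(7.4K_p) and 2ζω_n = 9, giving ζ = 9/(2√(7.4K_p)).
Setting ζ = 0.22: √(7.4K_p) = 9/(2·0.22) = 20.45, so K_p = 418.4/7.4 = 56.5.

K_p = 56.5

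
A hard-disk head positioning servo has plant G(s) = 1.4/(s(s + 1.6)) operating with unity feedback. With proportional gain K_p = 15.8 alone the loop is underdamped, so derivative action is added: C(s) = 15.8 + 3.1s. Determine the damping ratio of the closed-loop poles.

ζ = 0.631

Forward path: (15.8 + 3.1s)·1.4/(s(s+1.6)). The closed-loop characteristic equation is s² + (1.6 + 1.4·3.1)s + 1.4·15.8 = 0.
That is s² + 5.94s + 22.12 = 0, so ω_n = 4.703 rad/s and ζ = 5.94/(2·4.703) = 0.6315.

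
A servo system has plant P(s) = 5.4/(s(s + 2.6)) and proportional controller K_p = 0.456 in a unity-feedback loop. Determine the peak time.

Closed-loop characteristic equation: s² + 2.6s + 2.462 = 0, so ω_n = 1.569 rad/s and ζ = 2.6/(2·1.569) = 0.8284.
Damped frequency ω_d = ω_n√(1−ζ²) = 0.8789 rad/s, so peak time T_p = π/ω_d = 3.57 s.

T_p = 3.57 s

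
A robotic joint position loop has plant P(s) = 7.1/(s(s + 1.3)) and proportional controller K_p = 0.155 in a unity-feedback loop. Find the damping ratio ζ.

ζ = 0.62

The closed-loop denominator is s(s+1.3) + 0.155·7.1 = s² + 1.3s + 1.101.
So ω_n² = 1.101 ⇒ ω_n = 1.049 rad/s, and ζ = 1.3/(2ω_n) = 0.62.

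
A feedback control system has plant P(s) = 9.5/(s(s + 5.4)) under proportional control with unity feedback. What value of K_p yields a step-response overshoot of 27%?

K_p = 5.19

From %OS = 100·exp(−πζ/√(1−ζ²)) = 27%, ζ = −ln(0.27)/√(π²+ln²(0.27)) = 0.3847.
Characteristic equation s² + 5.4s + 9.5K_p = 0 gives ζ = 5.4/(2√(9.5K_p)).
Setting ζ = 0.3847: √(9.5K_p) = 5.4/(2·0.3847) = 7.018, so K_p = 49.26/9.5 = 5.19.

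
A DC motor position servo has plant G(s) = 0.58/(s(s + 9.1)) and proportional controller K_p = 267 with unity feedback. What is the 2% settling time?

T_s ≈ 0.879 s

From 1 + K_pG(s) = 0: s² + 9.1s + 154.9 = 0 ⇒ ω_n = 12.44, ζ = 0.3656.
2% settling time T_s ≈ 4/(ζω_n) = 4/4.55 = 0.879 s.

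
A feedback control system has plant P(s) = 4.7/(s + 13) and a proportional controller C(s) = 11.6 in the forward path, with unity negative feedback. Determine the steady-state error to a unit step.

0.193

The loop is type 0. Static position error constant K_pos = C(0)·P(0) = 11.6·0.3615 = 4.194.
Steady-state error to a unit step: e_ss = 1/(1+K_pos) = 1/5.194 = 0.193.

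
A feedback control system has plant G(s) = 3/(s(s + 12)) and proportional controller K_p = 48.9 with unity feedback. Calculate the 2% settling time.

T_s ≈ 0.667 s

From 1 + K_pG(s) = 0: s² + 12s + 146.7 = 0 ⇒ ω_n = 12.11, ζ = 0.4954.
2% settling time T_s ≈ 4/(ζω_n) = 4/6 = 0.667 s.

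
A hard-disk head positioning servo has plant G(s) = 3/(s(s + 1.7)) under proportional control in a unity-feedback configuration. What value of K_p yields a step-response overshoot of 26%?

K_p = 1.55

From %OS = 100·exp(−πζ/√(1−ζ²)) = 26%, ζ = −ln(0.26)/√(π²+ln²(0.26)) = 0.3941.
Characteristic equation s² + 1.7s + 3K_p = 0 gives ζ = 1.7/(2√(3K_p)).
Setting ζ = 0.3941: √(3K_p) = 1.7/(2·0.3941) = 2.157, so K_p = 4.652/3 = 1.55.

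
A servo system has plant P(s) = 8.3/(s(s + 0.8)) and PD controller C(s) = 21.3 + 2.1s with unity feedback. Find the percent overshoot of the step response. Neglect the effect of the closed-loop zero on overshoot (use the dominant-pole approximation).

5.19%

Forward path: (21.3 + 2.1s)·8.3/(s(s+0.8)). The closed-loop characteristic equation is s² + (0.8 + 8.3·2.1)s + 8.3·21.3 = 0.
That is s² + 18.23s + 176.8 = 0, so ω_n = 13.3 rad/s and ζ = 18.23/(2·13.3) = 0.6855.
%OS = 100·exp(−πζ/√(1−ζ²)) = 5.19%.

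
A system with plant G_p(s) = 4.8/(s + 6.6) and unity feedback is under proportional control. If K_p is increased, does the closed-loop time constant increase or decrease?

The closed-loop bandwidth 6.6+K_p·4.8 grows with K_p, so τ shrinks.

decrease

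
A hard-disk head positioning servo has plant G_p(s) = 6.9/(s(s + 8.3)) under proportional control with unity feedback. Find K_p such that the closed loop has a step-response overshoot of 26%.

K_p = 16.1

From %OS = 100·exp(−πζ/√(1−ζ²)) = 26%, ζ = −ln(0.26)/√(π²+ln²(0.26)) = 0.3941.
Characteristic equation s² + 8.3s + 6.9K_p = 0 gives ζ = 8.3/(2√(6.9K_p)).
Setting ζ = 0.3941: √(6.9K_p) = 8.3/(2·0.3941) = 10.53, so K_p = 110.9/6.9 = 16.1.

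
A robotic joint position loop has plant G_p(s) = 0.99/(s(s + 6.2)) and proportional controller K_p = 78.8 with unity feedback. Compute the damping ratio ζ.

ζ = 0.351

1 + K_p·G_p(s) = 0 gives s² + 6.2s + 78.01 = 0.
Matching s² + 2ζω_n s + ω_n²: ω_n = √78.01 = 8.832 rad/s and 2ζω_n = 6.2, so ζ = 6.2/(2·8.832) = 0.351.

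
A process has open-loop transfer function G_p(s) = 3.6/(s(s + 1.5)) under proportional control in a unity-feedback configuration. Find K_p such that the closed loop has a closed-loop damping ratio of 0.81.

Closed-loop characteristic equation: s² + 1.5s + K_p·3.6 = 0.
So ω_n = √(3.6K_p) and 2ζω_n = 1.5, giving ζ = 1.5/(2√(3.6K_p)).
Setting ζ = 0.81: √(3.6K_p) = 1.5/(2·0.81) = 0.9259, so K_p = 0.8573/3.6 = 0.238.

K_p = 0.238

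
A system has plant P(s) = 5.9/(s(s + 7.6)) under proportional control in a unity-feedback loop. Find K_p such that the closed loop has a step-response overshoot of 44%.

K_p = 38.3

From %OS = 100·exp(−πζ/√(1−ζ²)) = 44%, ζ = −ln(0.44)/√(π²+ln²(0.44)) = 0.2528.
Characteristic equation s² + 7.6s + 5.9K_p = 0 gives ζ = 7.6/(2√(5.9K_p)).
Setting ζ = 0.2528: √(5.9K_p) = 7.6/(2·0.2528) = 15.03, so K_p = 225.9/5.9 = 38.3.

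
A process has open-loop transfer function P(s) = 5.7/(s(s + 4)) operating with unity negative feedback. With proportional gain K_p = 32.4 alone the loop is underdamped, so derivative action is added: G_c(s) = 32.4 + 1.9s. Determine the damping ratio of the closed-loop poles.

Forward path: (32.4 + 1.9s)·5.7/(s(s+4)). The closed-loop characteristic equation is s² + (4 + 5.7·1.9)s + 5.7·32.4 = 0.
That is s² + 14.83s + 184.7 = 0, so ω_n = 13.59 rad/s and ζ = 14.83/(2·13.59) = 0.5456.

ζ = 0.546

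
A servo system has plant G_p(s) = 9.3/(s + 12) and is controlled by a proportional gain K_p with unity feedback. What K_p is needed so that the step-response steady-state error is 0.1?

The loop is type 0, so e_ss(step) = 1/(1 + K_pos) with K_pos = K_p·G_p(0).
G_p(0) = 0.775. Require 1/(1 + K_p·0.775) = 0.1, so 1 + 0.775·K_p = 10.
K_p = (10 − 1)/0.775 = 11.6.

K_p = 11.6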